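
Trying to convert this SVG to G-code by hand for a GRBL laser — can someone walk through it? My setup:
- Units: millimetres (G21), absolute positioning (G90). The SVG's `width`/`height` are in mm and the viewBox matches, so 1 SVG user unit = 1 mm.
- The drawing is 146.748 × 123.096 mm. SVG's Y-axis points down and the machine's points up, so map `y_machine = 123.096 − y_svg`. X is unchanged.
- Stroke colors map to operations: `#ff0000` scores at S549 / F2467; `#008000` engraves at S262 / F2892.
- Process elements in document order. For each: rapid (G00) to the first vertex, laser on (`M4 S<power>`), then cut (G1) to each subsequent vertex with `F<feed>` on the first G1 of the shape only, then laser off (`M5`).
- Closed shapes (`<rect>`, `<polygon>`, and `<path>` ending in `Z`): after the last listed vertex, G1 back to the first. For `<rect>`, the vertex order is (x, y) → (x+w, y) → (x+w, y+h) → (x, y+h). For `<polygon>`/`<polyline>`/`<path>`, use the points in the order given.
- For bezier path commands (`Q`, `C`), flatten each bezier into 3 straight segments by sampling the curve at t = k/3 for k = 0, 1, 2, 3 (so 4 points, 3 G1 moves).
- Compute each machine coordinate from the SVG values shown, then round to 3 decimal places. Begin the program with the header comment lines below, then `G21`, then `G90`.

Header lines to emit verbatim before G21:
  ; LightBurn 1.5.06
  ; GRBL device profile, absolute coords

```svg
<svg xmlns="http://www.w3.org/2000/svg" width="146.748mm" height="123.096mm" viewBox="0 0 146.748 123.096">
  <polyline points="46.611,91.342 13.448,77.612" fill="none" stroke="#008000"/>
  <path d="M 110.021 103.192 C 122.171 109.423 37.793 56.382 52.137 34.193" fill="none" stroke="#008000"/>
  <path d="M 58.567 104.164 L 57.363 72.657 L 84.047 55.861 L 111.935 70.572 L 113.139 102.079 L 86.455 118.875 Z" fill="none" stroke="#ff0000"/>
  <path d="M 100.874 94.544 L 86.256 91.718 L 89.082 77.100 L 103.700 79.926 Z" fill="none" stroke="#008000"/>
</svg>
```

; LightBurn 1.5.06
; GRBL device profile, absolute coords
G21
G90
G00 X46.611 Y31.754
M4 S262
G1 X13.448 Y45.484 F2892
M5
G00 X110.021 Y19.904
M4 S262
G1 X97.226 Y30.092 F2892
G1 X63.469 Y59.768
G1 X52.137 Y88.903
M5
G00 X58.567 Y18.932
M4 S549
G1 X57.363 Y50.439 F2467
G1 X84.047 Y67.235
G1 X111.935 Y52.524
G1 X113.139 Y21.017
G1 X86.455 Y4.221
G1 X58.567 Y18.932
M5
G00 X100.874 Y28.552
M4 S262
G1 X86.256 Y31.378 F2892
G1 X89.082 Y45.996
G1 X103.700 Y43.170
G1 X100.874 Y28.552
M5

Since the viewBox matches the mm dimensions, user units are millimetres directly. The only transform is the Y-flip y_m = 123.096 − y_svg.

Shape 1 is a line segment drawn with `<polyline>`. Its stroke #008000 means engrave at S262, F2892. After flipping Y the toolpath is (46.611,31.754) → (13.448,45.484).

Shape 2 is a cubic bezier drawn with `<path>`. Its stroke #008000 means engrave at S262, F2892. After flipping Y the toolpath is (110.021,19.904) → (97.226,30.092) → (63.469,59.768) → (52.137,88.903).

Shape 3 is a regular polygon drawn with `<path>`. Its stroke #ff0000 means score at S549, F2467. After flipping Y the toolpath is (58.567,18.932) → (57.363,50.439) → (84.047,67.235) → (111.935,52.524) → (113.139,21.017) → (86.455,4.221) → (58.567,18.932), returning to the start.

Shape 4 is a regular polygon drawn with `<path>`. Its stroke #008000 means engrave at S262, F2892. After flipping Y the toolpath is (100.874,28.552) → (86.256,31.378) → (89.082,45.996) → (103.700,43.170) → (100.874,28.552), returning to the start.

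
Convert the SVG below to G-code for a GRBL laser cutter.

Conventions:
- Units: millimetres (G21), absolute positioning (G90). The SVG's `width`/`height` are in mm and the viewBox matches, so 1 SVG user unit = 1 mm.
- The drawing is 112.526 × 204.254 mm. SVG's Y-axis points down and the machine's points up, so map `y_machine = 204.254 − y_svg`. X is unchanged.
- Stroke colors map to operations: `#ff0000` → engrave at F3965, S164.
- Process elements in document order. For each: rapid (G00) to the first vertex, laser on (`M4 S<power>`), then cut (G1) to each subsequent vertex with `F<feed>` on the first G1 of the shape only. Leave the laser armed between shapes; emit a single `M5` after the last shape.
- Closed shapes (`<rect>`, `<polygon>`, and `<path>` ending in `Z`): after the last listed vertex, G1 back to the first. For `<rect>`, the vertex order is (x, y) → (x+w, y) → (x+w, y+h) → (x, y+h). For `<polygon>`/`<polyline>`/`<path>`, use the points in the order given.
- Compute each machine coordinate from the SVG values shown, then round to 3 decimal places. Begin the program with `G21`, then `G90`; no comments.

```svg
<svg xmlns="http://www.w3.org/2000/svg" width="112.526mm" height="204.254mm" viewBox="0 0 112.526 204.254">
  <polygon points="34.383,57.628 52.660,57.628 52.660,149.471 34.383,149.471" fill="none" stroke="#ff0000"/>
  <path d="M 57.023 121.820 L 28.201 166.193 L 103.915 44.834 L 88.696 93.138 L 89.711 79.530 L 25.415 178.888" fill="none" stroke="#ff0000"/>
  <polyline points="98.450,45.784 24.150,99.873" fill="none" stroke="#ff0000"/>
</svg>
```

G21
G90
G00 X34.383 Y146.626
M4 S164
G1 X52.660 Y146.626 F3965
G1 X52.660 Y54.783
G1 X34.383 Y54.783
G1 X34.383 Y146.626
G00 X57.023 Y82.434
M4 S164
G1 X28.201 Y38.061 F3965
G1 X103.915 Y159.420
G1 X88.696 Y111.116
G1 X89.711 Y124.724
G1 X25.415 Y25.366
G00 X98.450 Y158.470
M4 S164
G1 X24.150 Y104.381 F3965
M5

1 u = 1 mm; y_m = 204.254 − y.

[1] `<polygon>` rectangle, #ff0000→engrave S164 F3965: (34.383,146.626) → (52.660,146.626) → (52.660,54.783) → (34.383,54.783) → (34.383,146.626) (closed)

[2] `<path>` open polyline, #ff0000→engrave S164 F3965: (57.023,82.434) → (28.201,38.061) → (103.915,159.420) → (88.696,111.116) → (89.711,124.724) → (25.415,25.366)

[3] `<polyline>` line segment, #ff0000→engrave S164 F3965: (98.450,158.470) → (24.150,104.381)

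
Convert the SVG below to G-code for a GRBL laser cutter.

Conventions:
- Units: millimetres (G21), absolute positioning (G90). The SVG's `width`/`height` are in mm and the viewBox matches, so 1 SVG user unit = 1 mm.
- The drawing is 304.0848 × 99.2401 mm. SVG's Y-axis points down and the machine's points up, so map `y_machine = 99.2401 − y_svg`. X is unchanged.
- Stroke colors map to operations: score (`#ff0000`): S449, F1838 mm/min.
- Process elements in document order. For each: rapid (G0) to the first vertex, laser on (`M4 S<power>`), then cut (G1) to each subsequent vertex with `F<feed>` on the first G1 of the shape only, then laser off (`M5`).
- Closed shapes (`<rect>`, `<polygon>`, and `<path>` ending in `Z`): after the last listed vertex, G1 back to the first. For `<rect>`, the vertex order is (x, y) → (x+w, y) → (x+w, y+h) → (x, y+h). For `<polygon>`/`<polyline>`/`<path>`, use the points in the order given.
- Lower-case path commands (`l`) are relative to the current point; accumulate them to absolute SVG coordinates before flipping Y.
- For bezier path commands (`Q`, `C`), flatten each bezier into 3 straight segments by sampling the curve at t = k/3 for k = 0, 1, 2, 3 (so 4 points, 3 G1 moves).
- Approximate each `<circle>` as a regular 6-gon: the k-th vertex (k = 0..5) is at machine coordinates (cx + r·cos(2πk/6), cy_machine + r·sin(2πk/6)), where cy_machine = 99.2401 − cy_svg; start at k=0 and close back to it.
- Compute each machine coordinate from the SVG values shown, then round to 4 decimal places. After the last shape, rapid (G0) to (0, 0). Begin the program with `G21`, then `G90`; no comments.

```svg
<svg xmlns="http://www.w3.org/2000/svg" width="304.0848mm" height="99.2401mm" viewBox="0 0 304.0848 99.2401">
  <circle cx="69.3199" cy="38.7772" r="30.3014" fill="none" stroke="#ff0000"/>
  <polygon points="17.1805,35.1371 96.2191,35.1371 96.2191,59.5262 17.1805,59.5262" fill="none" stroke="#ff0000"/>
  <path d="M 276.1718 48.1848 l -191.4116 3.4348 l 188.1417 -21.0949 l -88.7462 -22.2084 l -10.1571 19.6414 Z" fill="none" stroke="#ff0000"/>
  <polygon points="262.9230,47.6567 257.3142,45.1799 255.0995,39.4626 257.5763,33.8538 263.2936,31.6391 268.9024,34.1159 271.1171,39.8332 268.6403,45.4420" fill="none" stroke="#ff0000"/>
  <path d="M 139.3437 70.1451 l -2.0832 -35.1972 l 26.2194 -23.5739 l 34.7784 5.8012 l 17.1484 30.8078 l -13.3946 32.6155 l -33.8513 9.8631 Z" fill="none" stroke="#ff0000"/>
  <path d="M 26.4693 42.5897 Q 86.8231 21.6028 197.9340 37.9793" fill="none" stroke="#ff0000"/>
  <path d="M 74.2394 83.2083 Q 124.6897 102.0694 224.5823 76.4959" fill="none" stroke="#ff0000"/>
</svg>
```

1 u = 1 mm; y_m = 99.2401 − y.

[1] `<circle>` circle, #ff0000→score S449 F1838: (99.6213,60.4629) → (84.4706,86.7047) → (54.1692,86.7047) → (39.0185,60.4629) → (54.1692,34.2211) → (84.4706,34.2211) → (99.6213,60.4629) (closed)

[2] `<polygon>` rectangle, #ff0000→score S449 F1838: (17.1805,64.1030) → (96.2191,64.1030) → (96.2191,39.7139) → (17.1805,39.7139) → (17.1805,64.1030) (closed)

[3] `<path>` closed polygon, #ff0000→score S449 F1838: (276.1718,51.0553) → (84.7602,47.6205) → (272.9019,68.7154) → (184.1557,90.9238) → (173.9986,71.2824) → (276.1718,51.0553) (closed)

[4] `<polygon>` regular polygon, #ff0000→score S449 F1838: (262.9230,51.5834) → (257.3142,54.0602) → (255.0995,59.7775) → (257.5763,65.3863) → (263.2936,67.6010) → (268.9024,65.1242) → (271.1171,59.4069) → (268.6403,53.7981) → (262.9230,51.5834) (closed)

[5] `<path>` regular polygon, #ff0000→score S449 F1838: (139.3437,29.0950) → (137.2605,64.2922) → (163.4799,87.8661) → (198.2583,82.0649) → (215.4067,51.2571) → (202.0121,18.6416) → (168.1608,8.7785) → (139.3437,29.0950) (closed)

[6] `<path>` quadratic bezier, #ff0000→score S449 F1838: (26.4693,56.6504) → (72.3448,66.4902) → (129.4997,68.0270) → (197.9340,61.2608)

[7] `<path>` quadratic bezier, #ff0000→score S449 F1838: (74.2394,16.0318) → (113.3665,8.3949) → (163.4808,10.6324) → (224.5823,22.7442)

G21
G90
G0 X99.6213 Y60.4629
M4 S449
G1 X84.4706 Y86.7047 F1838
G1 X54.1692 Y86.7047
G1 X39.0185 Y60.4629
G1 X54.1692 Y34.2211
G1 X84.4706 Y34.2211
G1 X99.6213 Y60.4629
M5
G0 X17.1805 Y64.1030
M4 S449
G1 X96.2191 Y64.1030 F1838
G1 X96.2191 Y39.7139
G1 X17.1805 Y39.7139
G1 X17.1805 Y64.1030
M5
G0 X276.1718 Y51.0553
M4 S449
G1 X84.7602 Y47.6205 F1838
G1 X272.9019 Y68.7154
G1 X184.1557 Y90.9238
G1 X173.9986 Y71.2824
G1 X276.1718 Y51.0553
M5
G0 X262.9230 Y51.5834
M4 S449
G1 X257.3142 Y54.0602 F1838
G1 X255.0995 Y59.7775
G1 X257.5763 Y65.3863
G1 X263.2936 Y67.6010
G1 X268.9024 Y65.1242
G1 X271.1171 Y59.4069
G1 X268.6403 Y53.7981
G1 X262.9230 Y51.5834
M5
G0 X139.3437 Y29.0950
M4 S449
G1 X137.2605 Y64.2922 F1838
G1 X163.4799 Y87.8661
G1 X198.2583 Y82.0649
G1 X215.4067 Y51.2571
G1 X202.0121 Y18.6416
G1 X168.1608 Y8.7785
G1 X139.3437 Y29.0950
M5
G0 X26.4693 Y56.6504
M4 S449
G1 X72.3448 Y66.4902 F1838
G1 X129.4997 Y68.0270
G1 X197.9340 Y61.2608
M5
G0 X74.2394 Y16.0318
M4 S449
G1 X113.3665 Y8.3949 F1838
G1 X163.4808 Y10.6324
G1 X224.5823 Y22.7442
M5
G0 X0.0000 Y0.0000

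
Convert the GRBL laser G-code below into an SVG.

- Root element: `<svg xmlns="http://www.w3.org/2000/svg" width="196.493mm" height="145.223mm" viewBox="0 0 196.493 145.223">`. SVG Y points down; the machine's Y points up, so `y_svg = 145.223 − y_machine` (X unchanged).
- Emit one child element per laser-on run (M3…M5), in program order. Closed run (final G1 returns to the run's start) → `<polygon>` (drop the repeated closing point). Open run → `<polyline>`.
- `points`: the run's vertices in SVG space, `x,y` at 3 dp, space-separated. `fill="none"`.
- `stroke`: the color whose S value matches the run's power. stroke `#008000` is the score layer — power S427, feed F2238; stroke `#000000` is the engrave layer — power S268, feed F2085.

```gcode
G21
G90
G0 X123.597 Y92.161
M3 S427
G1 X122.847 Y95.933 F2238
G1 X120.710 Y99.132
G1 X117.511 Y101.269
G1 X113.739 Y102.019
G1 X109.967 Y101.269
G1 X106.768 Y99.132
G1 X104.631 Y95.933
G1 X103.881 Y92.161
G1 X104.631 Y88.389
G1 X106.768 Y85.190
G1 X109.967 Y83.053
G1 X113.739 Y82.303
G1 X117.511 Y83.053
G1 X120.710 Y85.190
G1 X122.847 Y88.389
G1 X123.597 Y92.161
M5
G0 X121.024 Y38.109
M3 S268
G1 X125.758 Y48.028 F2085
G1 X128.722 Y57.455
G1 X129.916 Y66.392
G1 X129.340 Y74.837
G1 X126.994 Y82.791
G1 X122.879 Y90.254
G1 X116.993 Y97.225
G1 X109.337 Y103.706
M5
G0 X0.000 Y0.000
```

<svg xmlns="http://www.w3.org/2000/svg" width="196.493mm" height="145.223mm" viewBox="0 0 196.493 145.223">
  <polygon points="123.597,53.062 122.847,49.290 120.710,46.091 117.511,43.954 113.739,43.204 109.967,43.954 106.768,46.091 104.631,49.290 103.881,53.062 104.631,56.834 106.768,60.033 109.967,62.170 113.739,62.920 117.511,62.170 120.710,60.033 122.847,56.834" fill="none" stroke="#008000"/>
  <polyline points="121.024,107.114 125.758,97.195 128.722,87.768 129.916,78.831 129.340,70.386 126.994,62.432 122.879,54.969 116.993,47.998 109.337,41.517" fill="none" stroke="#000000"/>
</svg>

y_svg = 145.223 − y_m.

[1] S427→`#008000` (score); closed run; points: 123.597,53.062 122.847,49.290 120.710,46.091 117.511,43.954 113.739,43.204 109.967,43.954 106.768,46.091 104.631,49.290 103.881,53.062 104.631,56.834 106.768,60.033 109.967,62.170 113.739,62.920 117.511,62.170 120.710,60.033 122.847,56.834

[2] S268→`#000000` (engrave); open run; points: 121.024,107.114 125.758,97.195 128.722,87.768 129.916,78.831 129.340,70.386 126.994,62.432 122.879,54.969 116.993,47.998 109.337,41.517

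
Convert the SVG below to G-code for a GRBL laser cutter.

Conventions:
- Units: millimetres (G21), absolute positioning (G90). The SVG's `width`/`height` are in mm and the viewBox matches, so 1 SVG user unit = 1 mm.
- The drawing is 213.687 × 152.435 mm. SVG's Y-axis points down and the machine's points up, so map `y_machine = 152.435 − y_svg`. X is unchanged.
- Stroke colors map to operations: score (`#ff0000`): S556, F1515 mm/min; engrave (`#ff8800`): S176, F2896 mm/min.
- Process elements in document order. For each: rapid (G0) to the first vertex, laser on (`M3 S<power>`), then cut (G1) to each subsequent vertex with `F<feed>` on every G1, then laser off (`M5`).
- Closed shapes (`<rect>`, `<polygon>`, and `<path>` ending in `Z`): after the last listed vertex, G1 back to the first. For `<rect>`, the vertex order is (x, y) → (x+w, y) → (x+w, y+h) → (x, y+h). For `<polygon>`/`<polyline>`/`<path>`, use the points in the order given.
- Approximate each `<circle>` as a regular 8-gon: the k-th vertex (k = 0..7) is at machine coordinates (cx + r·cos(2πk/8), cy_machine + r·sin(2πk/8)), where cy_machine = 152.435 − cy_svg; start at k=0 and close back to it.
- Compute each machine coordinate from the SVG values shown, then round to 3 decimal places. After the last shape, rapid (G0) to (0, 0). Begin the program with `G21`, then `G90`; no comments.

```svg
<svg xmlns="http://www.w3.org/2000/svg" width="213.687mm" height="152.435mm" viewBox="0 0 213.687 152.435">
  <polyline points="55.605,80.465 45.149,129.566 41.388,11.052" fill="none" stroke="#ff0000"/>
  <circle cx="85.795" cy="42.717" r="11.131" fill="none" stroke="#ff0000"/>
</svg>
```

1 u = 1 mm; y_m = 152.435 − y.

[1] `<polyline>` open polyline, #ff0000→score S556 F1515: (55.605,71.970) → (45.149,22.869) → (41.388,141.383)

[2] `<circle>` circle, #ff0000→score S556 F1515: (96.926,109.718) → (93.666,117.589) → (85.795,120.849) → (77.924,117.589) → (74.664,109.718) → (77.924,101.847) → (85.795,98.587) → (93.666,101.847) → (96.926,109.718) (closed)

G21
G90
G0 X55.605 Y71.970
M3 S556
G1 X45.149 Y22.869 F1515
G1 X41.388 Y141.383 F1515
M5
G0 X96.926 Y109.718
M3 S556
G1 X93.666 Y117.589 F1515
G1 X85.795 Y120.849 F1515
G1 X77.924 Y117.589 F1515
G1 X74.664 Y109.718 F1515
G1 X77.924 Y101.847 F1515
G1 X85.795 Y98.587 F1515
G1 X93.666 Y101.847 F1515
G1 X96.926 Y109.718 F1515
M5
G0 X0.000 Y0.000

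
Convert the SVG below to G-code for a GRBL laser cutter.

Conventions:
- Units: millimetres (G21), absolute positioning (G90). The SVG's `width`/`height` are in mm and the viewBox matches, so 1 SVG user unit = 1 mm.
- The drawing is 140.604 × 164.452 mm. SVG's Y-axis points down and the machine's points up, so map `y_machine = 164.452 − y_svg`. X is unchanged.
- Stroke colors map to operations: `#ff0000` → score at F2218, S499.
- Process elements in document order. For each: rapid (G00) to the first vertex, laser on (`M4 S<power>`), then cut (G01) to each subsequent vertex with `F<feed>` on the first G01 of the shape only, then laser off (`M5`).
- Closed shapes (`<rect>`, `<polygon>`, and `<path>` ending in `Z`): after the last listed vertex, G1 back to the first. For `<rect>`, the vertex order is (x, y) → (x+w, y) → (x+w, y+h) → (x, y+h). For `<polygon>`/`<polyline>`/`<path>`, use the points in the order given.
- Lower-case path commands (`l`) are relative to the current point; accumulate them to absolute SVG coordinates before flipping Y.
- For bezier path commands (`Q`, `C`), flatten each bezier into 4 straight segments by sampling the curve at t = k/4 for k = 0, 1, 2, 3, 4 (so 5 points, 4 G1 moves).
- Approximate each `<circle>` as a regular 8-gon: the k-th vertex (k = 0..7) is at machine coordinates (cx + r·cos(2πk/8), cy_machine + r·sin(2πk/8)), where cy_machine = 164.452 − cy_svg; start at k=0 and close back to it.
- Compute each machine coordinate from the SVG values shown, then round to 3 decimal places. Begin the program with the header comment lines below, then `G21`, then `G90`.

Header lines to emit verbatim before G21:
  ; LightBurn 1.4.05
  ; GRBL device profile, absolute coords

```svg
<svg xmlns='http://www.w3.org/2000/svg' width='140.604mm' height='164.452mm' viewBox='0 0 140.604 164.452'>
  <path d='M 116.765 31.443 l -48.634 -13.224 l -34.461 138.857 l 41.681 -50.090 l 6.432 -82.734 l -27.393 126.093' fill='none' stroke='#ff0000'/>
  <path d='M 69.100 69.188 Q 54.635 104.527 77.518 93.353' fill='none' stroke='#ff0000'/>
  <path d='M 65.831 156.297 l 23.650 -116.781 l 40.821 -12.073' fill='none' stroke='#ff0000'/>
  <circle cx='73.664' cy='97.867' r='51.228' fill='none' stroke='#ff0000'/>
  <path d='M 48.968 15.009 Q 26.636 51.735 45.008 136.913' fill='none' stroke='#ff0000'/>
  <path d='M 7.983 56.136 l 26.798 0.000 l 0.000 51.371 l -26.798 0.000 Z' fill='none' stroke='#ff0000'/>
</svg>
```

; LightBurn 1.4.05
; GRBL device profile, absolute coords
G21
G90
G00 X116.765 Y133.009
M4 S499
G01 X68.131 Y146.233 F2218
G01 X33.670 Y7.376
G01 X75.351 Y57.466
G01 X81.783 Y140.200
G01 X54.390 Y14.107
M5
G00 X69.100 Y95.264
M4 S499
G01 X64.202 Y80.502 F2218
G01 X63.972 Y71.553
G01 X68.411 Y68.419
G01 X77.518 Y71.099
M5
G00 X65.831 Y8.155
M4 S499
G01 X89.481 Y124.936 F2218
G01 X130.302 Y137.009
M5
G00 X124.892 Y66.585
M4 S499
G01 X109.888 Y102.809 F2218
G01 X73.664 Y117.813
G01 X37.440 Y102.809
G01 X22.436 Y66.585
G01 X37.440 Y30.361
G01 X73.664 Y15.357
G01 X109.888 Y30.361
G01 X124.892 Y66.585
M5
G00 X48.968 Y149.443
M4 S499
G01 X40.346 Y128.052 F2218
G01 X36.812 Y100.604
G01 X38.366 Y67.100
G01 X45.008 Y27.539
M5
G00 X7.983 Y108.316
M4 S499
G01 X34.781 Y108.316 F2218
G01 X34.781 Y56.945
G01 X7.983 Y56.945
G01 X7.983 Y108.316
M5

1 u = 1 mm; y_m = 164.452 − y.

[1] `<path>` open polyline, #ff0000→score S499 F2218: (116.765,133.009) → (68.131,146.233) → (33.670,7.376) → (75.351,57.466) → (81.783,140.200) → (54.390,14.107)

[2] `<path>` quadratic bezier, #ff0000→score S499 F2218: (69.100,95.264) → (64.202,80.502) → (63.972,71.553) → (68.411,68.419) → (77.518,71.099)

[3] `<path>` open polyline, #ff0000→score S499 F2218: (65.831,8.155) → (89.481,124.936) → (130.302,137.009)

[4] `<circle>` circle, #ff0000→score S499 F2218: (124.892,66.585) → (109.888,102.809) → (73.664,117.813) → (37.440,102.809) → (22.436,66.585) → (37.440,30.361) → (73.664,15.357) → (109.888,30.361) → (124.892,66.585) (closed)

[5] `<path>` quadratic bezier, #ff0000→score S499 F2218: (48.968,149.443) → (40.346,128.052) → (36.812,100.604) → (38.366,67.100) → (45.008,27.539)

[6] `<path>` rectangle, #ff0000→score S499 F2218: (7.983,108.316) → (34.781,108.316) → (34.781,56.945) → (7.983,56.945) → (7.983,108.316) (closed)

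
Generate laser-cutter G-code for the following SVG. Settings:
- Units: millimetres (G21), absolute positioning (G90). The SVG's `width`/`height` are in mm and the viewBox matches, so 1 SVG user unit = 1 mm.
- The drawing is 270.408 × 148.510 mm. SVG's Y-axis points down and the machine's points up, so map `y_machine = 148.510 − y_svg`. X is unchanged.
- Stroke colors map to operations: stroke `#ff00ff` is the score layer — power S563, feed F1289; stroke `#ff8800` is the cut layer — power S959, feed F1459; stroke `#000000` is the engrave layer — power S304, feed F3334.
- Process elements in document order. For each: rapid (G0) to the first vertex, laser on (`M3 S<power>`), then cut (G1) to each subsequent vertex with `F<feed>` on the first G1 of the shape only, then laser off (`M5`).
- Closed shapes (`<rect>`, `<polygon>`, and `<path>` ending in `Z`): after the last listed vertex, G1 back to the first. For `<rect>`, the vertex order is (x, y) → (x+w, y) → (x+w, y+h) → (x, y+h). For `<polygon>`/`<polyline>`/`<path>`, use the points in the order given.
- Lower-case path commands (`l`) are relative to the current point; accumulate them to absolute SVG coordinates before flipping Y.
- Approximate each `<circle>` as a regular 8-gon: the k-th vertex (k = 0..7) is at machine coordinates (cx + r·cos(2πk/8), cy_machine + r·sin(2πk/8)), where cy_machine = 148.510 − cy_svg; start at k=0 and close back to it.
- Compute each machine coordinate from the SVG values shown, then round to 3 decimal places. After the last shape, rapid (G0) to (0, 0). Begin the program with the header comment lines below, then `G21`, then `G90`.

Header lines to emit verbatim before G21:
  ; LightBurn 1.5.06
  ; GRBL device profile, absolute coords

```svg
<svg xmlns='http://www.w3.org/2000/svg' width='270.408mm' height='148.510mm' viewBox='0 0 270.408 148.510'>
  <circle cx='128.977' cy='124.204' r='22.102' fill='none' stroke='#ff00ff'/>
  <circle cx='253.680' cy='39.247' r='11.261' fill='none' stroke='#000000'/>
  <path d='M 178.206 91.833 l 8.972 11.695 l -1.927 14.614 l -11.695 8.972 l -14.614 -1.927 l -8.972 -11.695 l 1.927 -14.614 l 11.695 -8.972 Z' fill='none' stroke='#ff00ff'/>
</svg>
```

; LightBurn 1.5.06
; GRBL device profile, absolute coords
G21
G90
G0 X151.079 Y24.306
M3 S563
G1 X144.605 Y39.934 F1289
G1 X128.977 Y46.408
G1 X113.349 Y39.934
G1 X106.875 Y24.306
G1 X113.349 Y8.678
G1 X128.977 Y2.204
G1 X144.605 Y8.678
G1 X151.079 Y24.306
M5
G0 X264.941 Y109.263
M3 S304
G1 X261.643 Y117.226 F3334
G1 X253.680 Y120.524
G1 X245.717 Y117.226
G1 X242.419 Y109.263
G1 X245.717 Y101.300
G1 X253.680 Y98.002
G1 X261.643 Y101.300
G1 X264.941 Y109.263
M5
G0 X178.206 Y56.677
M3 S563
G1 X187.178 Y44.982 F1289
G1 X185.251 Y30.368
G1 X173.556 Y21.396
G1 X158.942 Y23.323
G1 X149.970 Y35.018
G1 X151.897 Y49.632
G1 X163.592 Y58.604
G1 X178.206 Y56.677
M5
G0 X0.000 Y0.000

viewBox `0 0 270.408 148.510` with mm width/height → 1 unit = 1 mm. Flip: y_m = 148.510 − y_svg.

**Shape 1** — `<circle>` circle, stroke `#ff00ff` → score (S563, F1289). Machine vertices: (151.079,24.306) → (144.605,39.934) → (128.977,46.408) → (113.349,39.934) → (106.875,24.306) → (113.349,8.678) → (128.977,2.204) → (144.605,8.678) → (151.079,24.306). Closed: final G1 returns to the first vertex.

**Shape 2** — `<circle>` circle, stroke `#000000` → engrave (S304, F3334). Machine vertices: (264.941,109.263) → (261.643,117.226) → (253.680,120.524) → (245.717,117.226) → (242.419,109.263) → (245.717,101.300) → (253.680,98.002) → (261.643,101.300) → (264.941,109.263). Closed: final G1 returns to the first vertex.

**Shape 3** — `<path>` regular polygon, stroke `#ff00ff` → score (S563, F1289). Machine vertices: (178.206,56.677) → (187.178,44.982) → (185.251,30.368) → (173.556,21.396) → (158.942,23.323) → (149.970,35.018) → (151.897,49.632) → (163.592,58.604) → (178.206,56.677). Closed: final G1 returns to the first vertex.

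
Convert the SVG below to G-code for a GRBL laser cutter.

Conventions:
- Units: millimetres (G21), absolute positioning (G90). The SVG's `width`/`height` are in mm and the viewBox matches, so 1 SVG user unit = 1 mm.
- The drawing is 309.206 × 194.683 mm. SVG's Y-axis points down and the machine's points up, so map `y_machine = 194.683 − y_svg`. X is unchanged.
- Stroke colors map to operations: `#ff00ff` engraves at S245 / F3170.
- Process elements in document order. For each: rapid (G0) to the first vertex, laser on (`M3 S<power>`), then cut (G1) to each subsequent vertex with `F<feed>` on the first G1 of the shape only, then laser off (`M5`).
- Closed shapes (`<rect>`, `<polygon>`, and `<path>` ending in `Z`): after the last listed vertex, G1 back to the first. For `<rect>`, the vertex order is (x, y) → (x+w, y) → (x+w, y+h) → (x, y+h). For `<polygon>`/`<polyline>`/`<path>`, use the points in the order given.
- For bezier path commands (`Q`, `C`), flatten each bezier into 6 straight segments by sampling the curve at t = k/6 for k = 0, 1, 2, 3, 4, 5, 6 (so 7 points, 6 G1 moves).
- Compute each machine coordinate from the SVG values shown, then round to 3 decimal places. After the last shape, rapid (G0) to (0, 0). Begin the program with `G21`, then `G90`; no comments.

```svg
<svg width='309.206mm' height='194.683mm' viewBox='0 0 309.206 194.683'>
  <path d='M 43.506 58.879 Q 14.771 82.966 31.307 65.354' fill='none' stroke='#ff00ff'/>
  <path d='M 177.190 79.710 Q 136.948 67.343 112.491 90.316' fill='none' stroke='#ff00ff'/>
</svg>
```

G21
G90
G0 X43.506 Y135.804
M3 S245
G1 X35.185 Y128.933 F3170
G1 X29.379 Y124.379
G1 X26.089 Y122.142
G1 X25.313 Y122.221
G1 X27.053 Y124.617
G1 X31.307 Y129.329
M5
G0 X177.190 Y114.973
M3 S245
G1 X164.214 Y118.114 F3170
G1 X152.116 Y119.291
G1 X140.894 Y118.505
G1 X130.550 Y115.756
G1 X121.082 Y111.043
G1 X112.491 Y104.367
M5
G0 X0.000 Y0.000

1 u = 1 mm; y_m = 194.683 − y.

[1] `<path>` quadratic bezier, #ff00ff→engrave S245 F3170: (43.506,135.804) → (35.185,128.933) → (29.379,124.379) → (26.089,122.142) → (25.313,122.221) → (27.053,124.617) → (31.307,129.329)

[2] `<path>` quadratic bezier, #ff00ff→engrave S245 F3170: (177.190,114.973) → (164.214,118.114) → (152.116,119.291) → (140.894,118.505) → (130.550,115.756) → (121.082,111.043) → (112.491,104.367)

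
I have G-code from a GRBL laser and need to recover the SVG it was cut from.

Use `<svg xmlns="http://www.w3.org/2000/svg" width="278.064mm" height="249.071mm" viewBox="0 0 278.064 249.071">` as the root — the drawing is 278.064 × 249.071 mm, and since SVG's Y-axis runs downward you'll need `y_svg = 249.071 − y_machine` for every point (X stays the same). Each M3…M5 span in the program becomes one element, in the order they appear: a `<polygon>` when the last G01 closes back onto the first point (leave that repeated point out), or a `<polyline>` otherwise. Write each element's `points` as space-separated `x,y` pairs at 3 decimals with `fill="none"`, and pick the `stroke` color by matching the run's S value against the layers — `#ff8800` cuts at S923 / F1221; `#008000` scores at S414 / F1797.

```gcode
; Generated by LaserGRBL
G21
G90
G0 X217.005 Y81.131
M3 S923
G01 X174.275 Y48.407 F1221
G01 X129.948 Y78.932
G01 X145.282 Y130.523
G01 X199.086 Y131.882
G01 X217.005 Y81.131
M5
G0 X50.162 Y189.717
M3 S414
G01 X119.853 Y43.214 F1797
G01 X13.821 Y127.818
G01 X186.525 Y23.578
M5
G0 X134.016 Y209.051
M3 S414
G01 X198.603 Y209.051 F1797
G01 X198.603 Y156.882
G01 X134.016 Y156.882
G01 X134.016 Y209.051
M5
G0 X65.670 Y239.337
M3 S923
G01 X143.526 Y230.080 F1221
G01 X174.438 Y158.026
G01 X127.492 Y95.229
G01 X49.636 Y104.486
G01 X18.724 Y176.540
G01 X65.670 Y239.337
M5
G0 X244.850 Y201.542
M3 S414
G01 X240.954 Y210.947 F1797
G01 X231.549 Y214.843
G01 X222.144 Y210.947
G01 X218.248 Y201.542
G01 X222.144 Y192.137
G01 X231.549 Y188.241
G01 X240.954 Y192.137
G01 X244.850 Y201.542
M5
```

y_svg = 249.071 − y_m.

[1] S923→`#ff8800` (cut); closed run; points: 217.005,167.940 174.275,200.664 129.948,170.139 145.282,118.548 199.086,117.189

[2] S414→`#008000` (score); open run; points: 50.162,59.354 119.853,205.857 13.821,121.253 186.525,225.493

[3] S414→`#008000` (score); closed run; points: 134.016,40.020 198.603,40.020 198.603,92.189 134.016,92.189

[4] S923→`#ff8800` (cut); closed run; points: 65.670,9.734 143.526,18.991 174.438,91.045 127.492,153.842 49.636,144.585 18.724,72.531

[5] S414→`#008000` (score); closed run; points: 244.850,47.529 240.954,38.124 231.549,34.228 222.144,38.124 218.248,47.529 222.144,56.934 231.549,60.830 240.954,56.934

<svg xmlns="http://www.w3.org/2000/svg" width="278.064mm" height="249.071mm" viewBox="0 0 278.064 249.071">
  <polygon points="217.005,167.940 174.275,200.664 129.948,170.139 145.282,118.548 199.086,117.189" fill="none" stroke="#ff8800"/>
  <polyline points="50.162,59.354 119.853,205.857 13.821,121.253 186.525,225.493" fill="none" stroke="#008000"/>
  <polygon points="134.016,40.020 198.603,40.020 198.603,92.189 134.016,92.189" fill="none" stroke="#008000"/>
  <polygon points="65.670,9.734 143.526,18.991 174.438,91.045 127.492,153.842 49.636,144.585 18.724,72.531" fill="none" stroke="#ff8800"/>
  <polygon points="244.850,47.529 240.954,38.124 231.549,34.228 222.144,38.124 218.248,47.529 222.144,56.934 231.549,60.830 240.954,56.934" fill="none" stroke="#008000"/>
</svg>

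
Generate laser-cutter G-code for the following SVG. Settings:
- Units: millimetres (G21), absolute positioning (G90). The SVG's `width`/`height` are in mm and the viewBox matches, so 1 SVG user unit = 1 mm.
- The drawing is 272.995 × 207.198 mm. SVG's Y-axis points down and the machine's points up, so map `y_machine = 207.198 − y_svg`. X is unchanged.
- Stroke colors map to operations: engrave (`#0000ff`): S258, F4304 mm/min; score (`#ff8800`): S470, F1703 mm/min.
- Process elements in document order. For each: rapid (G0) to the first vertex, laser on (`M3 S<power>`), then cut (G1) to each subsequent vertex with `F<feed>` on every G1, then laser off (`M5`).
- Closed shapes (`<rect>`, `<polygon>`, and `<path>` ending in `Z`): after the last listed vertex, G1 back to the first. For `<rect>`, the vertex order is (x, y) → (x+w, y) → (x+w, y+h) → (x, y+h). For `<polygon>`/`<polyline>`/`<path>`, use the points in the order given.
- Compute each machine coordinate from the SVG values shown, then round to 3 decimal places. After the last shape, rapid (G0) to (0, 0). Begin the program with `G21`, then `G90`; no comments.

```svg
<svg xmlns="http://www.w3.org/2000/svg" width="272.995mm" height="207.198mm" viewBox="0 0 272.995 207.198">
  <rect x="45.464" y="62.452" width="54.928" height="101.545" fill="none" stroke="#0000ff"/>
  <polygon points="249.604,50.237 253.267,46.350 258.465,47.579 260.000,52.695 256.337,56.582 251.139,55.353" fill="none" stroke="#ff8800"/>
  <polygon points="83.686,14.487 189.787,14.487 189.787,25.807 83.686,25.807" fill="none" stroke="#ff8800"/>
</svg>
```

viewBox `0 0 272.995 207.198` with mm width/height → 1 unit = 1 mm. Flip: y_m = 207.198 − y_svg.

**Shape 1** — `<rect>` rectangle, stroke `#0000ff` → engrave (S258, F4304). Machine vertices: (45.464,144.746) → (100.392,144.746) → (100.392,43.201) → (45.464,43.201) → (45.464,144.746). Closed: final G1 returns to the first vertex.

**Shape 2** — `<polygon>` regular polygon, stroke `#ff8800` → score (S470, F1703). Machine vertices: (249.604,156.961) → (253.267,160.848) → (258.465,159.619) → (260.000,154.503) → (256.337,150.616) → (251.139,151.845) → (249.604,156.961). Closed: final G1 returns to the first vertex.

**Shape 3** — `<polygon>` rectangle, stroke `#ff8800` → score (S470, F1703). Machine vertices: (83.686,192.711) → (189.787,192.711) → (189.787,181.391) → (83.686,181.391) → (83.686,192.711). Closed: final G1 returns to the first vertex.

G21
G90
G0 X45.464 Y144.746
M3 S258
G1 X100.392 Y144.746 F4304
G1 X100.392 Y43.201 F4304
G1 X45.464 Y43.201 F4304
G1 X45.464 Y144.746 F4304
M5
G0 X249.604 Y156.961
M3 S470
G1 X253.267 Y160.848 F1703
G1 X258.465 Y159.619 F1703
G1 X260.000 Y154.503 F1703
G1 X256.337 Y150.616 F1703
G1 X251.139 Y151.845 F1703
G1 X249.604 Y156.961 F1703
M5
G0 X83.686 Y192.711
M3 S470
G1 X189.787 Y192.711 F1703
G1 X189.787 Y181.391 F1703
G1 X83.686 Y181.391 F1703
G1 X83.686 Y192.711 F1703
M5
G0 X0.000 Y0.000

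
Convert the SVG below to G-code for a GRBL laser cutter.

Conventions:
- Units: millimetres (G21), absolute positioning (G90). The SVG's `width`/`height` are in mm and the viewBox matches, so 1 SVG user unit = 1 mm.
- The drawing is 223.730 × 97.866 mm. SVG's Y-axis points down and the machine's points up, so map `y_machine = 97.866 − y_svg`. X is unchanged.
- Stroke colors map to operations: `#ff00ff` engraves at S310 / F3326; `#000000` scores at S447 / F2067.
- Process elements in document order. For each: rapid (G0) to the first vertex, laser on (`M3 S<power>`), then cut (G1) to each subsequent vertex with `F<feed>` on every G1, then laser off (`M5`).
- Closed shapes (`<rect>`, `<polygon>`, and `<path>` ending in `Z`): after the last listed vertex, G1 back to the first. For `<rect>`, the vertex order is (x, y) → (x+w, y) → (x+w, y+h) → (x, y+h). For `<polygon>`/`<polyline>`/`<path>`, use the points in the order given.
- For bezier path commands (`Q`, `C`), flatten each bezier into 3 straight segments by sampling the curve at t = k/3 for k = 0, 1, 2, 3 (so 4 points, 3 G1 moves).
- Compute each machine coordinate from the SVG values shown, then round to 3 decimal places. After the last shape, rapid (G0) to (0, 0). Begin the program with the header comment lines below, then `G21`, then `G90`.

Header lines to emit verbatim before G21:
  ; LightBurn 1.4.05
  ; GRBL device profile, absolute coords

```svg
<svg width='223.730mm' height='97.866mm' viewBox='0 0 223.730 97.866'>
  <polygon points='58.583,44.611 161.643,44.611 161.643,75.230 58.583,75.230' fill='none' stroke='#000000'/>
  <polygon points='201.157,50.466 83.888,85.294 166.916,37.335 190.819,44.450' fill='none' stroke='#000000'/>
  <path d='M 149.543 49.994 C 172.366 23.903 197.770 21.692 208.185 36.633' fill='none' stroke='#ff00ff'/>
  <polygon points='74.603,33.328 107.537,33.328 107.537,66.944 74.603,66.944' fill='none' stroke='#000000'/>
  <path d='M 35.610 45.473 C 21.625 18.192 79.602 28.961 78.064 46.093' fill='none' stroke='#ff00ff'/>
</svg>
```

; LightBurn 1.4.05
; GRBL device profile, absolute coords
G21
G90
G0 X58.583 Y53.255
M3 S447
G1 X161.643 Y53.255 F2067
G1 X161.643 Y22.636 F2067
G1 X58.583 Y22.636 F2067
G1 X58.583 Y53.255 F2067
M5
G0 X201.157 Y47.400
M3 S447
G1 X83.888 Y12.572 F2067
G1 X166.916 Y60.531 F2067
G1 X190.819 Y53.416 F2067
G1 X201.157 Y47.400 F2067
M5
G0 X149.543 Y47.872
M3 S310
G1 X172.576 Y66.252 F3326
G1 X193.424 Y70.207 F3326
G1 X208.185 Y61.233 F3326
M5
G0 X74.603 Y64.538
M3 S447
G1 X107.537 Y64.538 F2067
G1 X107.537 Y30.922 F2067
G1 X74.603 Y30.922 F2067
G1 X74.603 Y64.538 F2067
M5
G0 X35.610 Y52.393
M3 S310
G1 X40.743 Y68.164 F3326
G1 X64.633 Y65.610 F3326
G1 X78.064 Y51.773 F3326
M5
G0 X0.000 Y0.000

viewBox `0 0 223.730 97.866` with mm width/height → 1 unit = 1 mm. Flip: y_m = 97.866 − y_svg.

**Shape 1** — `<polygon>` rectangle, stroke `#000000` → score (S447, F2067). Machine vertices: (58.583,53.255) → (161.643,53.255) → (161.643,22.636) → (58.583,22.636) → (58.583,53.255). Closed: final G1 returns to the first vertex.

**Shape 2** — `<polygon>` closed polygon, stroke `#000000` → score (S447, F2067). Machine vertices: (201.157,47.400) → (83.888,12.572) → (166.916,60.531) → (190.819,53.416) → (201.157,47.400). Closed: final G1 returns to the first vertex.

**Shape 3** — `<path>` cubic bezier, stroke `#ff00ff` → engrave (S310, F3326). Control points (SVG): P0=(149.543,49.994), P1=(172.366,23.903), P2=(197.770,21.692), P3=(208.185,36.633); sampled at t=k/3. Machine vertices: (149.543,47.872) → (172.576,66.252) → (193.424,70.207) → (208.185,61.233). Open path.

**Shape 4** — `<polygon>` rectangle, stroke `#000000` → score (S447, F2067). Machine vertices: (74.603,64.538) → (107.537,64.538) → (107.537,30.922) → (74.603,30.922) → (74.603,64.538). Closed: final G1 returns to the first vertex.

**Shape 5** — `<path>` cubic bezier, stroke `#ff00ff` → engrave (S310, F3326). Control points (SVG): P0=(35.610,45.473), P1=(21.625,18.192), P2=(79.602,28.961), P3=(78.064,46.093); sampled at t=k/3. Machine vertices: (35.610,52.393) → (40.743,68.164) → (64.633,65.610) → (78.064,51.773). Open path.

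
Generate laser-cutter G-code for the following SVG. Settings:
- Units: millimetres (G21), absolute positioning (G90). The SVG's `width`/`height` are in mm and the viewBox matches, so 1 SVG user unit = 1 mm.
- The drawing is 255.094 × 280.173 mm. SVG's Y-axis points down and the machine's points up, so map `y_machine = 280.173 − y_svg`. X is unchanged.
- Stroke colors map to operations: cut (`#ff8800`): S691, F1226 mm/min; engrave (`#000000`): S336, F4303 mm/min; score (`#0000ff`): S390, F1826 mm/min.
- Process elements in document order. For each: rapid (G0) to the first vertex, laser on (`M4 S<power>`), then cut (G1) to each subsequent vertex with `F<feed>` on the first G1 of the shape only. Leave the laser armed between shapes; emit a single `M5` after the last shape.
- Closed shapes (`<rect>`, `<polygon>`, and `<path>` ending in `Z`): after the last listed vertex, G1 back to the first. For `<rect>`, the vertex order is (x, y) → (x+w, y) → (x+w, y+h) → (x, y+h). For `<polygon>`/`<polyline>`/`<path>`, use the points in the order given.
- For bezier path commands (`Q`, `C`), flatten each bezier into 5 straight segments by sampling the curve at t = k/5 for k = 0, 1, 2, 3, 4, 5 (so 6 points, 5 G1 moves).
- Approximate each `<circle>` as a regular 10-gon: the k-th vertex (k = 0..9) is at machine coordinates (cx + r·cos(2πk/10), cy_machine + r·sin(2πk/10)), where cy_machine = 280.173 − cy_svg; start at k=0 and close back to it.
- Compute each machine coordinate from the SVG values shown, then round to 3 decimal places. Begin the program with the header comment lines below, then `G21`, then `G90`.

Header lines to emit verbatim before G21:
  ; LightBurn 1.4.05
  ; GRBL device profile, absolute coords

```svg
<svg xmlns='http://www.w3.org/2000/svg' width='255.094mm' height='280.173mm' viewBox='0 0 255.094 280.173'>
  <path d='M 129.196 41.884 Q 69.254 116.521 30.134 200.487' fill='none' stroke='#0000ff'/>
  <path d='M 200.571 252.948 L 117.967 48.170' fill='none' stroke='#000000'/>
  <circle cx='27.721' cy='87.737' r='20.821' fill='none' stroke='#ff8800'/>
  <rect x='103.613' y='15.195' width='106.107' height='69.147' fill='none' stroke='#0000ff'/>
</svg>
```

; LightBurn 1.4.05
; GRBL device profile, absolute coords
G21
G90
G0 X129.196 Y238.289
M4 S390
G1 X106.052 Y208.061 F1826
G1 X84.574 Y177.087
G1 X64.762 Y145.366
G1 X46.615 Y112.899
G1 X30.134 Y79.686
G0 X200.571 Y27.225
M4 S336
G1 X117.967 Y232.003 F4303
G0 X48.542 Y192.436
M4 S691
G1 X44.566 Y204.674 F1226
G1 X34.155 Y212.238
G1 X21.287 Y212.238
G1 X10.876 Y204.674
G1 X6.900 Y192.436
G1 X10.876 Y180.198
G1 X21.287 Y172.634
G1 X34.155 Y172.634
G1 X44.566 Y180.198
G1 X48.542 Y192.436
G0 X103.613 Y264.978
M4 S390
G1 X209.720 Y264.978 F1826
G1 X209.720 Y195.831
G1 X103.613 Y195.831
G1 X103.613 Y264.978
M5

1 u = 1 mm; y_m = 280.173 − y.

[1] `<path>` quadratic bezier, #0000ff→score S390 F1826: (129.196,238.289) → (106.052,208.061) → (84.574,177.087) → (64.762,145.366) → (46.615,112.899) → (30.134,79.686)

[2] `<path>` line segment, #000000→engrave S336 F4303: (200.571,27.225) → (117.967,232.003)

[3] `<circle>` circle, #ff8800→cut S691 F1226: (48.542,192.436) → (44.566,204.674) → (34.155,212.238) → (21.287,212.238) → (10.876,204.674) → (6.900,192.436) → (10.876,180.198) → (21.287,172.634) → (34.155,172.634) → (44.566,180.198) → (48.542,192.436) (closed)

[4] `<rect>` rectangle, #0000ff→score S390 F1826: (103.613,264.978) → (209.720,264.978) → (209.720,195.831) → (103.613,195.831) → (103.613,264.978) (closed)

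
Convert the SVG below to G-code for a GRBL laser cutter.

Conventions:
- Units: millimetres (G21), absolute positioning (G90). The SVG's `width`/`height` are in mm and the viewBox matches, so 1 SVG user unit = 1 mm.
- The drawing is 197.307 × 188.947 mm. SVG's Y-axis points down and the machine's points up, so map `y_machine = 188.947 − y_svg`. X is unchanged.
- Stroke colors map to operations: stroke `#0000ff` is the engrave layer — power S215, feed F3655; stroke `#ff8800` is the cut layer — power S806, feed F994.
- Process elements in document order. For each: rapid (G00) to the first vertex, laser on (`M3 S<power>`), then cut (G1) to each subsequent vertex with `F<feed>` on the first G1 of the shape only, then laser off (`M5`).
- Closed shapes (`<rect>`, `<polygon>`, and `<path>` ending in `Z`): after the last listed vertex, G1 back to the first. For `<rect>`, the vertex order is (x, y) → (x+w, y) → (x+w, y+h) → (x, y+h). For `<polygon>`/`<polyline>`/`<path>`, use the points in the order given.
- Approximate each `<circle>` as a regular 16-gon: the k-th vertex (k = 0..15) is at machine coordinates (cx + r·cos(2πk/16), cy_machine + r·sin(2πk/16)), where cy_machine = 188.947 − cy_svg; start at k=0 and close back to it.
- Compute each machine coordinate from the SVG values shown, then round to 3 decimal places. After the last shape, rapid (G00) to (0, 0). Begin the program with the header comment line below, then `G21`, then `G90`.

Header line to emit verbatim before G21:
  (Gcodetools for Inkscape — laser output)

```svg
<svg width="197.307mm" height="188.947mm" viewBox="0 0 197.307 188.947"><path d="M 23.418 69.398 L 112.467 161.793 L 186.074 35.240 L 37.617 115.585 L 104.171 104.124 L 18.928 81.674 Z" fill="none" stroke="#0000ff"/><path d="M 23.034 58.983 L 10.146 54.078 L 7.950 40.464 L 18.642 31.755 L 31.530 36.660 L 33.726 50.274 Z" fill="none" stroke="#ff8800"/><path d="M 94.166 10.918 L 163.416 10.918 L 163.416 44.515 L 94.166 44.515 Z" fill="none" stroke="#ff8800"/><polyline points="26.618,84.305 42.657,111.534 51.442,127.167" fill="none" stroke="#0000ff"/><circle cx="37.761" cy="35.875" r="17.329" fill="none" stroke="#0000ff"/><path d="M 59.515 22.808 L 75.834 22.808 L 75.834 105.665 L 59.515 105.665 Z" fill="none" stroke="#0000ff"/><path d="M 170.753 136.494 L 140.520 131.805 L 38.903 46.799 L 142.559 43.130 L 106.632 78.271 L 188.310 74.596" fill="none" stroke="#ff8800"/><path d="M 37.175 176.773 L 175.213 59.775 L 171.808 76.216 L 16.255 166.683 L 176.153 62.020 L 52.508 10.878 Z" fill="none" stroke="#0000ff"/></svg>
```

Since the viewBox matches the mm dimensions, user units are millimetres directly. The only transform is the Y-flip y_m = 188.947 − y_svg.

Shape 1 is a closed polygon drawn with `<path>`. Its stroke #0000ff means engrave at S215, F3655. After flipping Y the toolpath is (23.418,119.549) → (112.467,27.154) → (186.074,153.707) → (37.617,73.362) → (104.171,84.823) → (18.928,107.273) → (23.418,119.549), returning to the start.

Shape 2 is a regular polygon drawn with `<path>`. Its stroke #ff8800 means cut at S806, F994. After flipping Y the toolpath is (23.034,129.964) → (10.146,134.869) → (7.950,148.483) → (18.642,157.192) → (31.530,152.287) → (33.726,138.673) → (23.034,129.964), returning to the start.

Shape 3 is a rectangle drawn with `<path>`. Its stroke #ff8800 means cut at S806, F994. After flipping Y the toolpath is (94.166,178.029) → (163.416,178.029) → (163.416,144.432) → (94.166,144.432) → (94.166,178.029), returning to the start.

Shape 4 is a open polyline drawn with `<polyline>`. Its stroke #0000ff means engrave at S215, F3655. After flipping Y the toolpath is (26.618,104.642) → (42.657,77.413) → (51.442,61.780).

Shape 5 is a circle drawn with `<circle>`. Its stroke #0000ff means engrave at S215, F3655. After flipping Y the toolpath is (55.090,153.072) → (53.771,159.704) → (50.014,165.325) → (44.393,169.082) → (37.761,170.401) → (31.129,169.082) → (25.508,165.325) → (21.751,159.704) → (20.432,153.072) → (21.751,146.440) → (25.508,140.819) → (31.129,137.062) → (37.761,135.743) → (44.393,137.062) → (50.014,140.819) → (53.771,146.440) → (55.090,153.072), returning to the start.

Shape 6 is a rectangle drawn with `<path>`. Its stroke #0000ff means engrave at S215, F3655. After flipping Y the toolpath is (59.515,166.139) → (75.834,166.139) → (75.834,83.282) → (59.515,83.282) → (59.515,166.139), returning to the start.

Shape 7 is a open polyline drawn with `<path>`. Its stroke #ff8800 means cut at S806, F994. After flipping Y the toolpath is (170.753,52.453) → (140.520,57.142) → (38.903,142.148) → (142.559,145.817) → (106.632,110.676) → (188.310,114.351).

Shape 8 is a closed polygon drawn with `<path>`. Its stroke #0000ff means engrave at S215, F3655. After flipping Y the toolpath is (37.175,12.174) → (175.213,129.172) → (171.808,112.731) → (16.255,22.264) → (176.153,126.927) → (52.508,178.069) → (37.175,12.174), returning to the start.

(Gcodetools for Inkscape — laser output)
G21
G90
G00 X23.418 Y119.549
M3 S215
G1 X112.467 Y27.154 F3655
G1 X186.074 Y153.707
G1 X37.617 Y73.362
G1 X104.171 Y84.823
G1 X18.928 Y107.273
G1 X23.418 Y119.549
M5
G00 X23.034 Y129.964
M3 S806
G1 X10.146 Y134.869 F994
G1 X7.950 Y148.483
G1 X18.642 Y157.192
G1 X31.530 Y152.287
G1 X33.726 Y138.673
G1 X23.034 Y129.964
M5
G00 X94.166 Y178.029
M3 S806
G1 X163.416 Y178.029 F994
G1 X163.416 Y144.432
G1 X94.166 Y144.432
G1 X94.166 Y178.029
M5
G00 X26.618 Y104.642
M3 S215
G1 X42.657 Y77.413 F3655
G1 X51.442 Y61.780
M5
G00 X55.090 Y153.072
M3 S215
G1 X53.771 Y159.704 F3655
G1 X50.014 Y165.325
G1 X44.393 Y169.082
G1 X37.761 Y170.401
G1 X31.129 Y169.082
G1 X25.508 Y165.325
G1 X21.751 Y159.704
G1 X20.432 Y153.072
G1 X21.751 Y146.440
G1 X25.508 Y140.819
G1 X31.129 Y137.062
G1 X37.761 Y135.743
G1 X44.393 Y137.062
G1 X50.014 Y140.819
G1 X53.771 Y146.440
G1 X55.090 Y153.072
M5
G00 X59.515 Y166.139
M3 S215
G1 X75.834 Y166.139 F3655
G1 X75.834 Y83.282
G1 X59.515 Y83.282
G1 X59.515 Y166.139
M5
G00 X170.753 Y52.453
M3 S806
G1 X140.520 Y57.142 F994
G1 X38.903 Y142.148
G1 X142.559 Y145.817
G1 X106.632 Y110.676
G1 X188.310 Y114.351
M5
G00 X37.175 Y12.174
M3 S215
G1 X175.213 Y129.172 F3655
G1 X171.808 Y112.731
G1 X16.255 Y22.264
G1 X176.153 Y126.927
G1 X52.508 Y178.069
G1 X37.175 Y12.174
M5
G00 X0.000 Y0.000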